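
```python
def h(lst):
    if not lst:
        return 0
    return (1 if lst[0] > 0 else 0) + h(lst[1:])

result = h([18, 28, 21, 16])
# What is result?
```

Count of positive elements in [18, 28, 21, 16] = 4

Answer: 4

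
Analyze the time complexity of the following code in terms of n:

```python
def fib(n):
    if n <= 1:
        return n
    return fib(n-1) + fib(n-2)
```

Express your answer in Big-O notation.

This is Recursive Fibonacci (naive). Time complexity: O(2^n).

Answer: O(2^n)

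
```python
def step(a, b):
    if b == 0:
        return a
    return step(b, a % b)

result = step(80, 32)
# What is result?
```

step(80, 32) -> step(32, 16) -> step(16, 0) -> 16

Answer: 16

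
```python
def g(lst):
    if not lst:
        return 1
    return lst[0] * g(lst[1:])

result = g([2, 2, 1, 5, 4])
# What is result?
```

Product over [2, 2, 1, 5, 4] = 2 * 2 * 1 * 5 * 4 = 80

Answer: 80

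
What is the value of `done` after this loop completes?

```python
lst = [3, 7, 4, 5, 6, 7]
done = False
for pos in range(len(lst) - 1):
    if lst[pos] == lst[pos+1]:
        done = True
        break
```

Check consecutive duplicates in [3, 7, 4, 5, 6, 7]
`done` takes the values: False

Answer: False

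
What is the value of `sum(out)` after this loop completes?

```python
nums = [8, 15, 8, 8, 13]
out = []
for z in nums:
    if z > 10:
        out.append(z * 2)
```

Sum of doubled values > 10
`out` takes the values: [] → [30] → [30, 26]
So `sum(out)` = 56

Answer: 56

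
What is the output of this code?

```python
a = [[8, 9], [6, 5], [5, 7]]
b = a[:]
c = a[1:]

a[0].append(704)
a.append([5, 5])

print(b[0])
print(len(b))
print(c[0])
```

Key concept: slice with nested mutation.
Step by step:
`a = [[8, 9], [6, 5], [5, 7]]` → a = [[8, 9], [6, 5], [5, 7]]
`b = a[:]` → b = [[8, 9], [6, 5], [5, 7]]
`c = a[1:]` → c = [[6, 5], [5, 7]]
`a[0].append(704)` → a = [[8, 9, 704], [6, 5], [5, 7]]; b = [[8, 9, 704], [6, 5], [5, 7]]
`a.append([5, 5])` → a = [[8, 9, 704], [6, 5], [5, 7], [5, 5]]
`print(b[0])` → prints [8, 9, 704]
`print(len(b))` → prints 3
`print(c[0])` → prints [6, 5]

Answer:
[8, 9, 704]
3
[6, 5]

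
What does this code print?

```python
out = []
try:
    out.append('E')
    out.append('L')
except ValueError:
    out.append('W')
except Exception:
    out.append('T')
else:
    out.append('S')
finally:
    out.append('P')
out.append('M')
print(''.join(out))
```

Execution trace: 'E' (try body) → 'L' (try body, no exception) → 'S' (else) → 'P' (finally) → 'M' (after the try/except). Output: ELSPM

Answer: ELSPM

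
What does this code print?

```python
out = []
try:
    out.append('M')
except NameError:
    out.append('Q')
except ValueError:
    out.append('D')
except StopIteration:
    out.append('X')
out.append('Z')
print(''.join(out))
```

Execution trace: 'M' (try body, no exception) → 'Z' (after the try/except). Output: MZ

Answer: MZ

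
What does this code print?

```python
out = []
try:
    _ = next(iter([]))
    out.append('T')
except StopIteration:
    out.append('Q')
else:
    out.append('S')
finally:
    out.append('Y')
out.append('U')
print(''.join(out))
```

Execution trace: 'Q' (except StopIteration) → 'Y' (finally) → 'U' (after the try/except). Output: QYU

Answer: QYU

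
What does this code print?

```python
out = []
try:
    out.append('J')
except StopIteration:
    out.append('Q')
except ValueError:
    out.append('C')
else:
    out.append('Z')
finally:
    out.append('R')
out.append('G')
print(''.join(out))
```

Execution trace: 'J' (try body, no exception) → 'Z' (else) → 'R' (finally) → 'G' (after the try/except). Output: JZRG

Answer: JZRG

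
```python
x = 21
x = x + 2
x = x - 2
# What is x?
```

Trace:
`x = 21` → x = 21
`x = x + 2` → x = 23
`x = x - 2` → x = 21
So x = 21

Answer: 21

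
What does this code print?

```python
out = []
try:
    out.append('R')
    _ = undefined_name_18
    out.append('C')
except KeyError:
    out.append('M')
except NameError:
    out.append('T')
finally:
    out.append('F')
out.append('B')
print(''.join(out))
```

Execution trace: 'R' (try body) → 'T' (except NameError) → 'F' (finally) → 'B' (after the try/except). Output: RTFB

Answer: RTFB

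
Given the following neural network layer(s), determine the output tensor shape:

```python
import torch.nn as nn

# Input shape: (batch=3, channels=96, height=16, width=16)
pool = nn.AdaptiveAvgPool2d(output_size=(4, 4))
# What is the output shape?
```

Input: (3, 96, 16, 16) -> Output: (3, 96, 4, 4)

Answer: (3, 96, 4, 4)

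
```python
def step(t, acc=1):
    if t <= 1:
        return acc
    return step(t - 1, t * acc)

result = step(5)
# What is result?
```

Accumulator trace (n, acc): (5, 1) -> (4, 5) -> (3, 20) -> (2, 60) -> (1, 120) -> return 120

Answer: 120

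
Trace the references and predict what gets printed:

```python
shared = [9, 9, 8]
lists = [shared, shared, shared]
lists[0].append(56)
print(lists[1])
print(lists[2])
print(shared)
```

Key concept: list of same reference.
Step by step:
`shared = [9, 9, 8]` → shared = [9, 9, 8]
`lists = [shared, shared, shared]` → lists = [[9, 9, 8], [9, 9, 8], [9, 9, 8]]
`lists[0].append(56)` → shared = [9, 9, 8, 56]; lists = [[9, 9, 8, 56], [9, 9, 8, 56], [9, 9, 8, 56]]
`print(lists[1])` → prints [9, 9, 8, 56]
`print(lists[2])` → prints [9, 9, 8, 56]
`print(shared)` → prints [9, 9, 8, 56]

Answer:
[9, 9, 8, 56]
[9, 9, 8, 56]
[9, 9, 8, 56]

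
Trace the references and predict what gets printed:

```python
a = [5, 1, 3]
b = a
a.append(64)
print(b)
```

Key concept: basic list aliasing.
Step by step:
`a = [5, 1, 3]` → a = [5, 1, 3]
`b = a` → b = [5, 1, 3] (same object as a)
`a.append(64)` → a = [5, 1, 3, 64] (same object as b); b = [5, 1, 3, 64] (same object as a)
`print(b)` → prints [5, 1, 3, 64]

Answer: [5, 1, 3, 64]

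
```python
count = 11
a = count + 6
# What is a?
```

Trace:
`count = 11` → count = 11
`a = count + 6` → a = 17
So a = 17

Answer: 17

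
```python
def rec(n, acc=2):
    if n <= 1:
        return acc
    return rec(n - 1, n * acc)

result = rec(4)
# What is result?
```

Accumulator trace (n, acc): (4, 2) -> (3, 8) -> (2, 24) -> (1, 48) -> return 48

Answer: 48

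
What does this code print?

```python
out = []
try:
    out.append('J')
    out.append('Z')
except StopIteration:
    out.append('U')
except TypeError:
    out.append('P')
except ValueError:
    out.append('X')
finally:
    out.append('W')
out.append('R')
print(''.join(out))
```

Execution trace: 'J' (try body) → 'Z' (try body, no exception) → 'W' (finally) → 'R' (after the try/except). Output: JZWR

Answer: JZWR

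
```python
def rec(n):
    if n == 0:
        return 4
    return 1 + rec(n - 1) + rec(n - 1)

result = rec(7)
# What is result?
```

rec(n) = 1 + 2·rec(n-1), rec(0)=4. Closed form: (4+1)·2^7 - 1 = 639.

Answer: 639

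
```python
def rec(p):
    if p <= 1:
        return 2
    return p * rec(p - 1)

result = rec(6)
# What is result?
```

rec(6) = 6 * 5 * 4 * 3 * 2 * 2 = 1440

Answer: 1440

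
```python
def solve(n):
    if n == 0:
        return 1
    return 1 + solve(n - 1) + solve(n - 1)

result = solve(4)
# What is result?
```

solve(n) = 1 + 2·solve(n-1), solve(0)=1. Closed form: (1+1)·2^4 - 1 = 31.

Answer: 31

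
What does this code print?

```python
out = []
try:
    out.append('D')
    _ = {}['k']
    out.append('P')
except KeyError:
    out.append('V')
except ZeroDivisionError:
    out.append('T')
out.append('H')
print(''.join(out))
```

Execution trace: 'D' (try body) → 'V' (except KeyError) → 'H' (after the try/except). Output: DVH

Answer: DVH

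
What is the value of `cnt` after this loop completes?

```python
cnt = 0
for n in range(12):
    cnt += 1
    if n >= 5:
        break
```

Loop breaks when n reaches 5, cnt is 6
`cnt` takes the values: 0 → 1 → 2 → 3 → 4 → 5 → 6

Answer: 6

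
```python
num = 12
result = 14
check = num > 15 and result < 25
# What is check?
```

Trace:
`num = 12` → num = 12
`result = 14` → result = 14
`check = num > 15 and result < 25` → check = False
So check = False

Answer: False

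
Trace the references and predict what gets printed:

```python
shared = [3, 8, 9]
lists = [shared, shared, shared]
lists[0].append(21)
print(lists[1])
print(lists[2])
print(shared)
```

Key concept: list of same reference.
Step by step:
`shared = [3, 8, 9]` → shared = [3, 8, 9]
`lists = [shared, shared, shared]` → lists = [[3, 8, 9], [3, 8, 9], [3, 8, 9]]
`lists[0].append(21)` → shared = [3, 8, 9, 21]; lists = [[3, 8, 9, 21], [3, 8, 9, 21], [3, 8, 9, 21]]
`print(lists[1])` → prints [3, 8, 9, 21]
`print(lists[2])` → prints [3, 8, 9, 21]
`print(shared)` → prints [3, 8, 9, 21]

Answer:
[3, 8, 9, 21]
[3, 8, 9, 21]
[3, 8, 9, 21]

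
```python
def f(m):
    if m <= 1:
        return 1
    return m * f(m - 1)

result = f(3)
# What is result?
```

f(3) = 3 * 2 * 1 = 6

Answer: 6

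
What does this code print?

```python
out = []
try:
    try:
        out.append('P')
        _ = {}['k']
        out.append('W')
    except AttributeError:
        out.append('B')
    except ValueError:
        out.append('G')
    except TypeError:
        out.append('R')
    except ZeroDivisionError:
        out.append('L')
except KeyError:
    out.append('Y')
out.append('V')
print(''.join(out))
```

Execution trace: 'P' (try body) → 'Y' (outer except KeyError) → 'V' (after the try/except). Output: PYV

Answer: PYV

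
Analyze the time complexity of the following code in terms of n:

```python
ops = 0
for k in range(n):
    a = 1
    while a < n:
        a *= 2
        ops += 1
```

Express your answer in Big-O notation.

Each loop level contributes: n × log n. Multiplying the contributions gives O(n log n).

Answer: O(n log n)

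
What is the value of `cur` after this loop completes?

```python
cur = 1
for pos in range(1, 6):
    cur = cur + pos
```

Start at 1, add 1 through 5
`cur` takes the values: 1 → 2 → 4 → 7 → 11 → 16

Answer: 16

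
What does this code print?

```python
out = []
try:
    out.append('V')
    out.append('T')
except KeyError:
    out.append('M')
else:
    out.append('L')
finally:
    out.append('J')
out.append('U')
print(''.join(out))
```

Execution trace: 'V' (try body) → 'T' (try body, no exception) → 'L' (else) → 'J' (finally) → 'U' (after the try/except). Output: VTLJU

Answer: VTLJU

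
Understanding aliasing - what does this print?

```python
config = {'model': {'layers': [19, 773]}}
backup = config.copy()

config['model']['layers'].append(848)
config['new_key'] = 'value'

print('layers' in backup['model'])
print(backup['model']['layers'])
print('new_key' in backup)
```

Key concept: shallow copy gotcha with nested dict.
Step by step:
`config = {'model': {'layers': [19, 773]}}` → config = {'model': {'layers': [19, 773]}}
`backup = config.copy()` → backup = {'model': {'layers': [19, 773]}}
`config['model']['layers'].append(848)` → config = {'model': {'layers': [19, 773, 848]}}; backup = {'model': {'layers': [19, 773, 848]}}
`config['new_key'] = 'value'` → config = {'model': {'layers': [19, 773, 848]}, 'new_key': 'value'}
`print('layers' in backup['model'])` → prints True
`print(backup['model']['layers'])` → prints [19, 773, 848]
`print('new_key' in backup)` → prints False

Answer:
True
[19, 773, 848]
False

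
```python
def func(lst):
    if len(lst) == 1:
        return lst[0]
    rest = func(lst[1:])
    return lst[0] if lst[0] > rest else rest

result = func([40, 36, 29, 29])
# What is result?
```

Recursive max over [40, 36, 29, 29] = 40

Answer: 40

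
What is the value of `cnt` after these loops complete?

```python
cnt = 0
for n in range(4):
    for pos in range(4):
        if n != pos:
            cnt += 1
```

4² - 4 (exclude diagonal)
`cnt` takes the values: 0 → 1 → 2 → 3 → 4 → 5 → 6 → 7 → 8 → 9 → 10 → 11 → 12

Answer: 12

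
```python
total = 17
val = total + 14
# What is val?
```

Trace:
`total = 17` → total = 17
`val = total + 14` → val = 31
So val = 31

Answer: 31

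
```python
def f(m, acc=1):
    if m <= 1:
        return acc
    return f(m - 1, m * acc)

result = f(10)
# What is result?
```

Accumulator trace (n, acc): (10, 1) -> (9, 10) -> (8, 90) -> (7, 720) -> (6, 5040) -> (5, 30240) -> (4, 151200) -> (3, 604800) -> (2, 1814400) -> (1, 3628800) -> return 3628800

Answer: 3628800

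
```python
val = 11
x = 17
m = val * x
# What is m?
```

Trace:
`val = 11` → val = 11
`x = 17` → x = 17
`m = val * x` → m = 187
So m = 187

Answer: 187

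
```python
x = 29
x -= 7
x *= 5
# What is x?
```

Trace:
`x = 29` → x = 29
`x -= 7` → x = 22
`x *= 5` → x = 110
So x = 110

Answer: 110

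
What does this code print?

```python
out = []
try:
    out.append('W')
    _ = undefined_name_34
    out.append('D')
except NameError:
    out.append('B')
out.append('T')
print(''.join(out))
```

Execution trace: 'W' (try body) → 'B' (except NameError) → 'T' (after the try/except). Output: WBT

Answer: WBT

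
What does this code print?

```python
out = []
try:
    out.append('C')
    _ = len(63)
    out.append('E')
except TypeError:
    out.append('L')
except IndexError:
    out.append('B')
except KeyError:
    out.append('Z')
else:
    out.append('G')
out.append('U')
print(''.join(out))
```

Execution trace: 'C' (try body) → 'L' (except TypeError) → 'U' (after the try/except). Output: CLU

Answer: CLU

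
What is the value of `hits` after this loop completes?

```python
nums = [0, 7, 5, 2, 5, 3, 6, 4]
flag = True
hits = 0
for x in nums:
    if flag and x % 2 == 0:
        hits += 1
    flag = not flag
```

Count even values at even positions
`hits` takes the values: 0 → 1 → 2

Answer: 2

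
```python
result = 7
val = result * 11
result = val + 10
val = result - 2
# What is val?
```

Trace:
`result = 7` → result = 7
`val = result * 11` → val = 77
`result = val + 10` → result = 87
`val = result - 2` → val = 85
So val = 85

Answer: 85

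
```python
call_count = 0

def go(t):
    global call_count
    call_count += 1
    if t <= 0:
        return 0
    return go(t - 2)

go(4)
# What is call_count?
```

Linear recursion stepping by 2: 3 calls from t=4 down to ≤0.

Answer: 3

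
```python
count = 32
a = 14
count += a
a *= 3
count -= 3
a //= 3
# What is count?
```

Trace:
`count = 32` → count = 32
`a = 14` → a = 14
`count += a` → count = 46
`a *= 3` → a = 42
`count -= 3` → count = 43
`a //= 3` → a = 14
So count = 43

Answer: 43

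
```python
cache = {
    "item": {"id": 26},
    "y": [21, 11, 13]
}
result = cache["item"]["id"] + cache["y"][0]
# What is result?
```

Trace:
`cache = { ...` → cache = {'item': {'id': 26}, 'y': [21, 11, 13]}
`result = cache["item"]["id"] + cache["y"][0]` → result = 47
So result = 47

Answer: 47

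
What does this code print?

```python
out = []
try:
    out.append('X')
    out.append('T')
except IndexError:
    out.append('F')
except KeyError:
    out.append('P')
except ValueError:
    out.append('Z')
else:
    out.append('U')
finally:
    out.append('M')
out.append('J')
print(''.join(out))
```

Execution trace: 'X' (try body) → 'T' (try body, no exception) → 'U' (else) → 'M' (finally) → 'J' (after the try/except). Output: XTUMJ

Answer: XTUMJ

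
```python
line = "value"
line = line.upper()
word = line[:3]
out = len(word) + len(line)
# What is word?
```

Trace:
`line = "value"` → line = 'value'
`line = line.upper()` → line = 'VALUE'
`word = line[:3]` → word = 'VAL'
`out = len(word) + len(line)` → out = 8
So word = 'VAL'

Answer: 'VAL'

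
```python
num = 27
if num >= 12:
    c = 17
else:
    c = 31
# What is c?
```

Trace:
`num = 27` → num = 27
`if num >= 12: ...` → num >= 12 is True → c = 17
So c = 17

Answer: 17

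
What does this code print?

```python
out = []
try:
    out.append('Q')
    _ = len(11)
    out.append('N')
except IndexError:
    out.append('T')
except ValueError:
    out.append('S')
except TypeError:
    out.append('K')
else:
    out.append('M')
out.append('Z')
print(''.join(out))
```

Execution trace: 'Q' (try body) → 'K' (except TypeError) → 'Z' (after the try/except). Output: QKZ

Answer: QKZ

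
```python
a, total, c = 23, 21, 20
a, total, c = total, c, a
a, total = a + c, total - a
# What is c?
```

Trace:
`a, total, c = 23, 21, 20` → a = 23; total = 21; c = 20
`a, total, c = total, c, a` → a = 21; total = 20; c = 23
`a, total = a + c, total - a` → a = 44; total = -1
So c = 23

Answer: 23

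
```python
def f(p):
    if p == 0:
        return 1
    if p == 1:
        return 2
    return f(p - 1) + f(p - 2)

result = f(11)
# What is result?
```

Build up from base cases: f(0)=1, f(1)=2, f(2)=3, f(3)=5, f(4)=8, f(5)=13, f(6)=21, ..., f(11)=233

Answer: 233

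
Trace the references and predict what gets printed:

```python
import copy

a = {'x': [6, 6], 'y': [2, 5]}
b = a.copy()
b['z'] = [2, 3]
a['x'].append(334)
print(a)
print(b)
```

Key concept: shallow copy of dict with mutable values.
Step by step:
`a = {'x': [6, 6], 'y': [2, 5]}` → a = {'x': [6, 6], 'y': [2, 5]}
`b = a.copy()` → b = {'x': [6, 6], 'y': [2, 5]}
`b['z'] = [2, 3]` → b = {'x': [6, 6], 'y': [2, 5], 'z': [2, 3]}
`a['x'].append(334)` → a = {'x': [6, 6, 334], 'y': [2, 5]}; b = {'x': [6, 6, 334], 'y': [2, 5], 'z': [2, 3]}
`print(a)` → prints {'x': [6, 6, 334], 'y': [2, 5]}
`print(b)` → prints {'x': [6, 6, 334], 'y': [2, 5], 'z': [2, 3]}

Answer:
{'x': [6, 6, 334], 'y': [2, 5]}
{'x': [6, 6, 334], 'y': [2, 5], 'z': [2, 3]}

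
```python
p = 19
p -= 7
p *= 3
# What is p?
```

Trace:
`p = 19` → p = 19
`p -= 7` → p = 12
`p *= 3` → p = 36
So p = 36

Answer: 36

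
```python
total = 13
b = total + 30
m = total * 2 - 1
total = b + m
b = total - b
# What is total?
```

Trace:
`total = 13` → total = 13
`b = total + 30` → b = 43
`m = total * 2 - 1` → m = 25
`total = b + m` → total = 68
`b = total - b` → b = 25
So total = 68

Answer: 68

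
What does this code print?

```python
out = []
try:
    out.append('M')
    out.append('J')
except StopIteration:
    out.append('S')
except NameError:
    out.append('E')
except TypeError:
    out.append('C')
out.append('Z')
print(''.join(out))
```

Execution trace: 'M' (try body) → 'J' (try body, no exception) → 'Z' (after the try/except). Output: MJZ

Answer: MJZ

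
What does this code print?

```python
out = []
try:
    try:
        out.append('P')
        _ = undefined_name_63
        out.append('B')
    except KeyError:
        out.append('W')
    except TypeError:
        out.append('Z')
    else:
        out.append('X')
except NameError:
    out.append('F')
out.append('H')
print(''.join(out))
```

Execution trace: 'P' (try body) → 'F' (outer except NameError) → 'H' (after the try/except). Output: PFH

Answer: PFH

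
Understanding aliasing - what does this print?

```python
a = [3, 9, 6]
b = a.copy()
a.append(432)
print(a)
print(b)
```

Key concept: list.copy() creates independent copy.
Step by step:
`a = [3, 9, 6]` → a = [3, 9, 6]
`b = a.copy()` → b = [3, 9, 6]
`a.append(432)` → a = [3, 9, 6, 432]
`print(a)` → prints [3, 9, 6, 432]
`print(b)` → prints [3, 9, 6]

Answer:
[3, 9, 6, 432]
[3, 9, 6]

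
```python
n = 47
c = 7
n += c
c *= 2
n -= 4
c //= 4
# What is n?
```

Trace:
`n = 47` → n = 47
`c = 7` → c = 7
`n += c` → n = 54
`c *= 2` → c = 14
`n -= 4` → n = 50
`c //= 4` → c = 3
So n = 50

Answer: 50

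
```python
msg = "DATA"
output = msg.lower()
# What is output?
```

Trace:
`msg = "DATA"` → msg = 'DATA'
`output = msg.lower()` → output = 'data'
So output = 'data'

Answer: 'data'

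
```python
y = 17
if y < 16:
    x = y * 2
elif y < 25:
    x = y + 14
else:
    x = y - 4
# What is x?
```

Trace:
`y = 17` → y = 17
`if y < 16: ...` → y < 16 is False, y < 25 is True → x = 31
So x = 31

Answer: 31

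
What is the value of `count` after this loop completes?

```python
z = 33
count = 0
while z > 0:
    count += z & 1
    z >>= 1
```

Count set bits in 33 (binary: 0b100001)
`count` takes the values: 0 → 1 → 2

Answer: 2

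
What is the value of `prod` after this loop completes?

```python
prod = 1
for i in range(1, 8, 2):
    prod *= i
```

Product of 1, 3, 5, ... up to 7
`prod` takes the values: 1 → 3 → 15 → 105

Answer: 105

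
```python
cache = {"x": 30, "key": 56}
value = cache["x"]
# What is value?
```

Trace:
`cache = {"x": 30, "key": 56}` → cache = {'x': 30, 'key': 56}
`value = cache["x"]` → value = 30
So value = 30

Answer: 30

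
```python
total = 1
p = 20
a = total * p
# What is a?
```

Trace:
`total = 1` → total = 1
`p = 20` → p = 20
`a = total * p` → a = 20
So a = 20

Answer: 20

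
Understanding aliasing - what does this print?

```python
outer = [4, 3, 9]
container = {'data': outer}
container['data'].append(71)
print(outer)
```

Key concept: dict holds reference to list.
Step by step:
`outer = [4, 3, 9]` → outer = [4, 3, 9]
`container = {'data': outer}` → container = {'data': [4, 3, 9]}
`container['data'].append(71)` → outer = [4, 3, 9, 71]; container = {'data': [4, 3, 9, 71]}
`print(outer)` → prints [4, 3, 9, 71]

Answer: [4, 3, 9, 71]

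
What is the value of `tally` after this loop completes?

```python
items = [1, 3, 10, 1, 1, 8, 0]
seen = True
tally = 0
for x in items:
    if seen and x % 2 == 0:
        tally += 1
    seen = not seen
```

Count even values at even positions
`tally` takes the values: 0 → 1 → 2

Answer: 2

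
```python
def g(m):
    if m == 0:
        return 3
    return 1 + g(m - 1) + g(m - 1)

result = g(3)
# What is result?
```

g(m) = 1 + 2·g(m-1), g(0)=3. Closed form: (3+1)·2^3 - 1 = 31.

Answer: 31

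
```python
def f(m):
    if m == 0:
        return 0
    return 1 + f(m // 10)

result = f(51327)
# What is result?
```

Count of digits of 51327: 5

Answer: 5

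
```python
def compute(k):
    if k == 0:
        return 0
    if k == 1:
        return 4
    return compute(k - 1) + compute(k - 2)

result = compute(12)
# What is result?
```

Build up from base cases: compute(0)=0, compute(1)=4, compute(2)=4, compute(3)=8, compute(4)=12, compute(5)=20, compute(6)=32, ..., compute(12)=576

Answer: 576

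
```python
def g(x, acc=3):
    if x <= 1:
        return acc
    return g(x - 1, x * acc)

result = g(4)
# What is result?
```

Accumulator trace (n, acc): (4, 3) -> (3, 12) -> (2, 36) -> (1, 72) -> return 72

Answer: 72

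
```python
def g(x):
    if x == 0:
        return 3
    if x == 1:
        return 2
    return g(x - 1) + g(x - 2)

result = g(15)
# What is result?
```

Build up from base cases: g(0)=3, g(1)=2, g(2)=5, g(3)=7, g(4)=12, g(5)=19, g(6)=31, ..., g(15)=2351

Answer: 2351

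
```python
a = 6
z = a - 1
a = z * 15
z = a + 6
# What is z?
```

Trace:
`a = 6` → a = 6
`z = a - 1` → z = 5
`a = z * 15` → a = 75
`z = a + 6` → z = 81
So z = 81

Answer: 81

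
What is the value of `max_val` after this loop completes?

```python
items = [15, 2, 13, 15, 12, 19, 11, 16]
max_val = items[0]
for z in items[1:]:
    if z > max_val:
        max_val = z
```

Maximum of [15, 2, 13, 15, 12, 19, 11, 16]
`max_val` takes the values: 15 → 19

Answer: 19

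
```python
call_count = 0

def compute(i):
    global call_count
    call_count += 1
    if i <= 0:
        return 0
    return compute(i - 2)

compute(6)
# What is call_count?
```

Linear recursion stepping by 2: 4 calls from i=6 down to ≤0.

Answer: 4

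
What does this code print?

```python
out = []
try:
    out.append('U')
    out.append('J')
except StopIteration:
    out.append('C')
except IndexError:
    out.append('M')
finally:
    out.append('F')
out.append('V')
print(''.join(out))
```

Execution trace: 'U' (try body) → 'J' (try body, no exception) → 'F' (finally) → 'V' (after the try/except). Output: UJFV

Answer: UJFV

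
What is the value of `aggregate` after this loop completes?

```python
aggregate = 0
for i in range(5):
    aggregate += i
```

Sum of 0 to 4 = 10
`aggregate` takes the values: 0 → 1 → 3 → 6 → 10

Answer: 10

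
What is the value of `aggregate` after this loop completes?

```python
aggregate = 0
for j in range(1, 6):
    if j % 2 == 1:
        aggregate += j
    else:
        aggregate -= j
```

Add odd, subtract even
`aggregate` takes the values: 0 → 1 → -1 → 2 → -2 → 3

Answer: 3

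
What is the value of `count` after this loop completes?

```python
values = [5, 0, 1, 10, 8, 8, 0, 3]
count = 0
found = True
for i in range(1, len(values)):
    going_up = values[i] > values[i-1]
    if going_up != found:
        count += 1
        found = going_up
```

Count direction changes in [5, 0, 1, 10, 8, 8, 0, 3]
`count` takes the values: 0 → 1 → 2 → 3 → 4

Answer: 4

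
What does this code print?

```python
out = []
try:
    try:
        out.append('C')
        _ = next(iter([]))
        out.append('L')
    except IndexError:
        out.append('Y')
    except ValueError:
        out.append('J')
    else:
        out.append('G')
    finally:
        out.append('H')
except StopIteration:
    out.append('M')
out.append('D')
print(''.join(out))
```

Execution trace: 'C' (try body) → 'H' (finally) → 'M' (outer except StopIteration) → 'D' (after the try/except). Output: CHMD

Answer: CHMD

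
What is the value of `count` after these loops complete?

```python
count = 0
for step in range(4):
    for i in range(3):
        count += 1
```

4 * 3 = 12
`count` takes the values: 0 → 1 → 2 → 3 → 4 → 5 → 6 → 7 → 8 → 9 → 10 → 11 → 12

Answer: 12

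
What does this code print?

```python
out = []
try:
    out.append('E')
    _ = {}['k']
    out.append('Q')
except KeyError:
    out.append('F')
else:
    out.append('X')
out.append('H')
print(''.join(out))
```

Execution trace: 'E' (try body) → 'F' (except KeyError) → 'H' (after the try/except). Output: EFH

Answer: EFH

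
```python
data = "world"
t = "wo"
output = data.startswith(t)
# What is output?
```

Trace:
`data = "world"` → data = 'world'
`t = "wo"` → t = 'wo'
`output = data.startswith(t)` → output = True
So output = True

Answer: True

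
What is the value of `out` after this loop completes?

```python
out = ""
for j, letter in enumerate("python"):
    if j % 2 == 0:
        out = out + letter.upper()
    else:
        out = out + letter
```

Uppercase even positions in 'python'
`out` takes the values: "" → "P" → "Py" → "PyT" → "PyTh" → "PyThO" → "PyThOn"

Answer: "PyThOn"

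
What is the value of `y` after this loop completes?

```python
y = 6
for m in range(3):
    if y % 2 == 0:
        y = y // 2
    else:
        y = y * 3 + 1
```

Collatz-style transformation from 6
`y` takes the values: 6 → 3 → 10 → 5

Answer: 5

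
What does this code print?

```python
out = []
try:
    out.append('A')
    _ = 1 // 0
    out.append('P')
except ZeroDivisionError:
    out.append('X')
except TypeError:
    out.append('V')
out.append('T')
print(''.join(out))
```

Execution trace: 'A' (try body) → 'X' (except ZeroDivisionError) → 'T' (after the try/except). Output: AXT

Answer: AXT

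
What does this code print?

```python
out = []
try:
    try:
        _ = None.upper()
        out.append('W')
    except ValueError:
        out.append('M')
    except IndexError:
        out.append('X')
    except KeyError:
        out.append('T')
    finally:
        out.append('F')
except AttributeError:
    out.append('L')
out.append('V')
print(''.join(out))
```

Execution trace: 'F' (inner finally) → 'L' (outer except AttributeError) → 'V' (after the try/except). Output: FLV

Answer: FLV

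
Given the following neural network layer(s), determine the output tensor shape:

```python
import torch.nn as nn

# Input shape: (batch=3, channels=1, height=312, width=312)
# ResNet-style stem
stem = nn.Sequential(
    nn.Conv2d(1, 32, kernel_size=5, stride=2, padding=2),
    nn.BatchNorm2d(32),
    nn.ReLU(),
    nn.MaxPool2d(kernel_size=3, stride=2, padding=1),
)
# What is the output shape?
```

Input: (3, 1, 312, 312) -> after Conv2d 5x5 stride=2: (3, 32, 156, 156) -> Output: (3, 32, 78, 78)

Answer: (3, 32, 78, 78)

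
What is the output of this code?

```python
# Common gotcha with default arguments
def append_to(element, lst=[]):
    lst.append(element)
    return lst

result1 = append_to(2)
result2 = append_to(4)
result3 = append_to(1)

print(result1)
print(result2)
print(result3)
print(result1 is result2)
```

Key concept: mutable default argument gotcha.
Step by step:
`result1 = append_to(2)` → result1 = [2]
`result2 = append_to(4)` → result1 = [2, 4] (same object as result2); result2 = [2, 4] (same object as result1)
`result3 = append_to(1)` → result1 = [2, 4, 1] (same object as result2, result3); result2 = [2, 4, 1] (same object as result1, result3); result3 = [2, 4, 1] (same object as result1, result2)
`print(result1)` → prints [2, 4, 1]
`print(result2)` → prints [2, 4, 1]
`print(result3)` → prints [2, 4, 1]
`print(result1 is result2)` → prints True

Answer:
[2, 4, 1]
[2, 4, 1]
[2, 4, 1]
True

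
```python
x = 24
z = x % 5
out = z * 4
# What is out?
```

Trace:
`x = 24` → x = 24
`z = x % 5` → z = 4
`out = z * 4` → out = 16
So out = 16

Answer: 16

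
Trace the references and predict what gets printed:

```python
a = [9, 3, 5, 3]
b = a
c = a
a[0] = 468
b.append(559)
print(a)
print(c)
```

Key concept: multiple aliases.
Step by step:
`a = [9, 3, 5, 3]` → a = [9, 3, 5, 3]
`b = a` → b = [9, 3, 5, 3] (same object as a)
`c = a` → c = [9, 3, 5, 3] (same object as a, b)
`a[0] = 468` → a = [468, 3, 5, 3] (same object as b, c); b = [468, 3, 5, 3] (same object as a, c); c = [468, 3, 5, 3] (same object as a, b)
`b.append(559)` → a = [468, 3, 5, 3, 559] (same object as b, c); b = [468, 3, 5, 3, 559] (same object as a, c); c = [468, 3, 5, 3, 559] (same object as a, b)
`print(a)` → prints [468, 3, 5, 3, 559]
`print(c)` → prints [468, 3, 5, 3, 559]

Answer:
[468, 3, 5, 3, 559]
[468, 3, 5, 3, 559]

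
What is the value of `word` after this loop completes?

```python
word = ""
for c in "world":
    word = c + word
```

Reverse 'world'
`word` takes the values: "" → "w" → "ow" → "row" → "lrow" → "dlrow"

Answer: "dlrow"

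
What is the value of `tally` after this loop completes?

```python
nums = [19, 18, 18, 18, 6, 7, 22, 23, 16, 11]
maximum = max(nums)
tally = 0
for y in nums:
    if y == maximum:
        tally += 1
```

Count of max value 23 in [19, 18, 18, 18, 6, 7, 22, 23, 16, 11]
`tally` takes the values: 0 → 1

Answer: 1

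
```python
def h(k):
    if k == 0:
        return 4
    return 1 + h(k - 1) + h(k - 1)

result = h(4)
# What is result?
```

h(k) = 1 + 2·h(k-1), h(0)=4. Closed form: (4+1)·2^4 - 1 = 79.

Answer: 79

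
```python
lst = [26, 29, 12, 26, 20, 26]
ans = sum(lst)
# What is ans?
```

Trace:
`lst = [26, 29, 12, 26, 20, 26]` → lst = [26, 29, 12, 26, 20, 26]
`ans = sum(lst)` → ans = 139
So ans = 139

Answer: 139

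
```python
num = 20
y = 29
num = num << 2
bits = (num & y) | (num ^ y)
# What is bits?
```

Trace:
`num = 20` → num = 20
`y = 29` → y = 29
`num = num << 2` → num = 80
`bits = (num & y) | (num ^ y)` → bits = 93
So bits = 93

Answer: 93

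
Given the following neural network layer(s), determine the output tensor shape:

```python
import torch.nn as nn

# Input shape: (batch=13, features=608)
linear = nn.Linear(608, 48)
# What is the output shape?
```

Input: (13, 608) -> Output: (13, 48)

Answer: (13, 48)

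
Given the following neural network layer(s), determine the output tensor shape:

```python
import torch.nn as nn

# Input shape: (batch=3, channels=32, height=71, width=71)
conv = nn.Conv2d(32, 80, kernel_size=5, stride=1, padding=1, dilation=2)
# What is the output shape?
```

Input: (3, 32, 71, 71) -> Output: (3, 80, 65, 65)

Answer: (3, 80, 65, 65)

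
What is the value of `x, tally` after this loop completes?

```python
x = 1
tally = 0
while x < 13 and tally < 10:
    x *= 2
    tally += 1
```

Double until >= 13 or 10 iterations
`x, tally` takes the values: (1, 0) → (2, 0) → (2, 1) → (4, 1) → (4, 2) → (8, 2) → (8, 3) → (16, 3) → (16, 4)

Answer: 16, 4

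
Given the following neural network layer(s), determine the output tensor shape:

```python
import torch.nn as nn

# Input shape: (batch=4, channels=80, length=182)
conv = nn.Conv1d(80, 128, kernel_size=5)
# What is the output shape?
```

Input: (4, 80, 182) -> Output: (4, 128, 178)

Answer: (4, 128, 178)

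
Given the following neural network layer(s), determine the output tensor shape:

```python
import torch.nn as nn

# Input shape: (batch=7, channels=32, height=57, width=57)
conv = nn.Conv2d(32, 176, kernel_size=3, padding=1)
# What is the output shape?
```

Input: (7, 32, 57, 57) -> Output: (7, 176, 57, 57)

Answer: (7, 176, 57, 57)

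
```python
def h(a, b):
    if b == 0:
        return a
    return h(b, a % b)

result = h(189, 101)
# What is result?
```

h(189, 101) -> h(101, 88) -> h(88, 13) -> h(13, 10) -> h(10, 3) -> h(3, 1) -> h(1, 0) -> 1

Answer: 1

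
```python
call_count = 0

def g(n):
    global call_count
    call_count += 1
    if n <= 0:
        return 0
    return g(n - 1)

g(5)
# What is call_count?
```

Linear recursion stepping by 1: 6 calls from n=5 down to ≤0.

Answer: 6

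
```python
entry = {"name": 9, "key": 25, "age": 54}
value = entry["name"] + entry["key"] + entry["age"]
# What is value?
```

Trace:
`entry = {"name": 9, "key": 25, "age": 54}` → entry = {'name': 9, 'key': 25, 'age': 54}
`value = entry["name"] + entry["key"] + entry["age"]` → value = 88
So value = 88

Answer: 88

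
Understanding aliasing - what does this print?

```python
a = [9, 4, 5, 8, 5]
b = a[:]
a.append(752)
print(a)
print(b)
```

Key concept: slice [:] creates copy.
Step by step:
`a = [9, 4, 5, 8, 5]` → a = [9, 4, 5, 8, 5]
`b = a[:]` → b = [9, 4, 5, 8, 5]
`a.append(752)` → a = [9, 4, 5, 8, 5, 752]
`print(a)` → prints [9, 4, 5, 8, 5, 752]
`print(b)` → prints [9, 4, 5, 8, 5]

Answer:
[9, 4, 5, 8, 5, 752]
[9, 4, 5, 8, 5]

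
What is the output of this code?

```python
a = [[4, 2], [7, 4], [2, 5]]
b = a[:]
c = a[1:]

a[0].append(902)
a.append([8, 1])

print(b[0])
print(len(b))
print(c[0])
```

Key concept: slice with nested mutation.
Step by step:
`a = [[4, 2], [7, 4], [2, 5]]` → a = [[4, 2], [7, 4], [2, 5]]
`b = a[:]` → b = [[4, 2], [7, 4], [2, 5]]
`c = a[1:]` → c = [[7, 4], [2, 5]]
`a[0].append(902)` → a = [[4, 2, 902], [7, 4], [2, 5]]; b = [[4, 2, 902], [7, 4], [2, 5]]
`a.append([8, 1])` → a = [[4, 2, 902], [7, 4], [2, 5], [8, 1]]
`print(b[0])` → prints [4, 2, 902]
`print(len(b))` → prints 3
`print(c[0])` → prints [7, 4]

Answer:
[4, 2, 902]
3
[7, 4]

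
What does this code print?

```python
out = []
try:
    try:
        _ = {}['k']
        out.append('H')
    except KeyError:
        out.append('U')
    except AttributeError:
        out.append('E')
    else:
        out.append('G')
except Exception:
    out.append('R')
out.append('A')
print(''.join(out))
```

Execution trace: 'U' (inner except KeyError) → 'A' (after the try/except). Output: UA

Answer: UA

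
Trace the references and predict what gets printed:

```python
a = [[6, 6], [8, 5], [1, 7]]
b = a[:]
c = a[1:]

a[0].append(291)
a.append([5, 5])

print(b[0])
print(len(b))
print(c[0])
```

Key concept: slice with nested mutation.
Step by step:
`a = [[6, 6], [8, 5], [1, 7]]` → a = [[6, 6], [8, 5], [1, 7]]
`b = a[:]` → b = [[6, 6], [8, 5], [1, 7]]
`c = a[1:]` → c = [[8, 5], [1, 7]]
`a[0].append(291)` → a = [[6, 6, 291], [8, 5], [1, 7]]; b = [[6, 6, 291], [8, 5], [1, 7]]
`a.append([5, 5])` → a = [[6, 6, 291], [8, 5], [1, 7], [5, 5]]
`print(b[0])` → prints [6, 6, 291]
`print(len(b))` → prints 3
`print(c[0])` → prints [8, 5]

Answer:
[6, 6, 291]
3
[8, 5]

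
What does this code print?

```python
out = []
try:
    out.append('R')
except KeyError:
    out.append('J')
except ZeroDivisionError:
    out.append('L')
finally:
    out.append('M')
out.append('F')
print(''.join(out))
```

Execution trace: 'R' (try body, no exception) → 'M' (finally) → 'F' (after the try/except). Output: RMF

Answer: RMF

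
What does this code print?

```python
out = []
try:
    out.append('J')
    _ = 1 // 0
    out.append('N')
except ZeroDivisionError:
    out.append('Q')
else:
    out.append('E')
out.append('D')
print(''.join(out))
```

Execution trace: 'J' (try body) → 'Q' (except ZeroDivisionError) → 'D' (after the try/except). Output: JQD

Answer: JQD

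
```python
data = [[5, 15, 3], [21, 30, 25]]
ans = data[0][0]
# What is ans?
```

Trace:
`data = [[5, 15, 3], [21, 30, 25]]` → data = [[5, 15, 3], [21, 30, 25]]
`ans = data[0][0]` → ans = 5
So ans = 5

Answer: 5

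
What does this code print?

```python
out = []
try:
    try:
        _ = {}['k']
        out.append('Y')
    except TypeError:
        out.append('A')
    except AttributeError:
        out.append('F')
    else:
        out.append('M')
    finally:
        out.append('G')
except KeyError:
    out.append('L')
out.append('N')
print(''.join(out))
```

Execution trace: 'G' (finally) → 'L' (outer except KeyError) → 'N' (after the try/except). Output: GLN

Answer: GLN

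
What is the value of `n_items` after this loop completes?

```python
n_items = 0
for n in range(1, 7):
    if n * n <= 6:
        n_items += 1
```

Count numbers where n² ≤ 6
`n_items` takes the values: 0 → 1 → 2

Answer: 2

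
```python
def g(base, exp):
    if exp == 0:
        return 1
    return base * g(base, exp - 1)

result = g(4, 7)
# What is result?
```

g(4, 7) = 4 * 4 * 4 * 4 * 4 * 4 * 4 = 16384

Answer: 16384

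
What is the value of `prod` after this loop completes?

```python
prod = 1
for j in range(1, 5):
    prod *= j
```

4! = 24
`prod` takes the values: 1 → 2 → 6 → 24

Answer: 24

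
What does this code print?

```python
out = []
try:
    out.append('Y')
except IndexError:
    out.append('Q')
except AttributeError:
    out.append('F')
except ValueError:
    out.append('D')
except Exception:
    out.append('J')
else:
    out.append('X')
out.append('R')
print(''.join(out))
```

Execution trace: 'Y' (try body, no exception) → 'X' (else) → 'R' (after the try/except). Output: YXR

Answer: YXR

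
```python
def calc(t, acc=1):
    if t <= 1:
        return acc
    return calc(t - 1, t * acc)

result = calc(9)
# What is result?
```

Accumulator trace (n, acc): (9, 1) -> (8, 9) -> (7, 72) -> (6, 504) -> (5, 3024) -> (4, 15120) -> (3, 60480) -> (2, 181440) -> (1, 362880) -> return 362880

Answer: 362880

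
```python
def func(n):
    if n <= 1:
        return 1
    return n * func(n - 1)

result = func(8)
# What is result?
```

func(8) = 8 * 7 * 6 * 5 * 4 * 3 * 2 * 1 = 40320

Answer: 40320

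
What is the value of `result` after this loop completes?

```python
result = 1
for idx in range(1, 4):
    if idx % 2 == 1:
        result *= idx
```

Product of odd numbers 1 to 3
`result` takes the values: 1 → 3

Answer: 3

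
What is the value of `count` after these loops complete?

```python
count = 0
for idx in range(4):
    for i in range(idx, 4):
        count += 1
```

Upper triangle: 4 + 3 + ... + 1
`count` takes the values: 0 → 1 → 2 → 3 → 4 → 5 → 6 → 7 → 8 → 9 → 10

Answer: 10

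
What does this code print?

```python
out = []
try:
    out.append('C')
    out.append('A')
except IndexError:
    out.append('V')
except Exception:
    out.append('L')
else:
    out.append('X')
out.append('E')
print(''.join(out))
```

Execution trace: 'C' (try body) → 'A' (try body, no exception) → 'X' (else) → 'E' (after the try/except). Output: CAXE

Answer: CAXE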